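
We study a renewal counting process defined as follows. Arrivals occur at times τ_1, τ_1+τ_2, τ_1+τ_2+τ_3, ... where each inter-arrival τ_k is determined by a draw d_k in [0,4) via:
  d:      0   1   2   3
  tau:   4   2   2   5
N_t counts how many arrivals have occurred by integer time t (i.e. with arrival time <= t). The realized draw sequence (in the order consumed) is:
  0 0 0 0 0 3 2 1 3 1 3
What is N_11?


2

draw d_1=0: τ_1=4, arrival time A_1=4
draw d_2=0: τ_2=4, arrival time A_2=8
draw d_3=0: τ_3=4, arrival time A_3=12
draw d_4=0: τ_4=4, arrival time A_4=16
draw d_5=0: τ_5=4, arrival time A_5=20
draw d_6=3: τ_6=5, arrival time A_6=25
draw d_7=2: τ_7=2, arrival time A_7=27
draw d_8=1: τ_8=2, arrival time A_8=29
draw d_9=3: τ_9=5, arrival time A_9=34
draw d_10=1: τ_10=2, arrival time A_10=36
draw d_11=3: τ_11=5, arrival time A_11=41
N_t over t=0..11: 0:0 1:0 2:0 3:0 4:1 5:1 6:1 7:1 8:2 9:2 10:2 11:2


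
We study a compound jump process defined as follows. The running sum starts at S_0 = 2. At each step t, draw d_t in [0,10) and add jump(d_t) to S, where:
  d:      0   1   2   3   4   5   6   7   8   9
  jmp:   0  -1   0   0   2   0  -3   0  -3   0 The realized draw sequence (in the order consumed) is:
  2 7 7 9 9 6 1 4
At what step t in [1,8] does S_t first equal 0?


t=0: S=2, d=2, jump=0, S_1=2
t=1: S=2, d=7, jump=0, S_2=2
t=2: S=2, d=7, jump=0, S_3=2
t=3: S=2, d=9, jump=0, S_4=2
t=4: S=2, d=9, jump=0, S_5=2
t=5: S=2, d=6, jump=-3, S_6=-1
t=6: S=-1, d=1, jump=-1, S_7=-2
t=7: S=-2, d=4, jump=2, S_8=0

8


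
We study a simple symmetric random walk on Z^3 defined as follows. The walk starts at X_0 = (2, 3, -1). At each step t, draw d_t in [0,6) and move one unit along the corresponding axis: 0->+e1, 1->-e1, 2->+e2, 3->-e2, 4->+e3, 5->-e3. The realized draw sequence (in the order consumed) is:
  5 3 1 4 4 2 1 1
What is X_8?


(-1, 3, 0)

t=0: X=(2, 3, -1), d=5 → -e3, X_1=(2, 3, -2)
t=1: X=(2, 3, -2), d=3 → -e2, X_2=(2, 2, -2)
t=2: X=(2, 2, -2), d=1 → -e1, X_3=(1, 2, -2)
t=3: X=(1, 2, -2), d=4 → +e3, X_4=(1, 2, -1)
t=4: X=(1, 2, -1), d=4 → +e3, X_5=(1, 2, 0)
t=5: X=(1, 2, 0), d=2 → +e2, X_6=(1, 3, 0)
t=6: X=(1, 3, 0), d=1 → -e1, X_7=(0, 3, 0)
t=7: X=(0, 3, 0), d=1 → -e1, X_8=(-1, 3, 0)


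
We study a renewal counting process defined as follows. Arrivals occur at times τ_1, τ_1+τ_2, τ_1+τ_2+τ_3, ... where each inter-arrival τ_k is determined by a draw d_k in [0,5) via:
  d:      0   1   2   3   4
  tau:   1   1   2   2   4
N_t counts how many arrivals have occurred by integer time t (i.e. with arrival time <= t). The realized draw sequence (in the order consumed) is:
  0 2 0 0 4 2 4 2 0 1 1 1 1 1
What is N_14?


draw d_1=0: τ_1=1, arrival time A_1=1
draw d_2=2: τ_2=2, arrival time A_2=3
draw d_3=0: τ_3=1, arrival time A_3=4
draw d_4=0: τ_4=1, arrival time A_4=5
draw d_5=4: τ_5=4, arrival time A_5=9
draw d_6=2: τ_6=2, arrival time A_6=11
draw d_7=4: τ_7=4, arrival time A_7=15
draw d_8=2: τ_8=2, arrival time A_8=17
draw d_9=0: τ_9=1, arrival time A_9=18
draw d_10=1: τ_10=1, arrival time A_10=19
draw d_11=1: τ_11=1, arrival time A_11=20
draw d_12=1: τ_12=1, arrival time A_12=21
draw d_13=1: τ_13=1, arrival time A_13=22
draw d_14=1: τ_14=1, arrival time A_14=23
N_t over t=0..14: 0:0 1:1 2:1 3:2 4:3 5:4 6:4 7:4 8:4 9:5 10:5 11:6 12:6 13:6 14:6

6


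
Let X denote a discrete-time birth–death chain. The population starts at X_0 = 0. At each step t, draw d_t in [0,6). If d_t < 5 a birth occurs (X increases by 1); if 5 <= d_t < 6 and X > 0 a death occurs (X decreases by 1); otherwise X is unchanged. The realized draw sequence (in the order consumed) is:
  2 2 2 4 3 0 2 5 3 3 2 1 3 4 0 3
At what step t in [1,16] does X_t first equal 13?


15

t=0: X=0, d=2 → birth, X_1=1
t=1: X=1, d=2 → birth, X_2=2
t=2: X=2, d=2 → birth, X_3=3
t=3: X=3, d=4 → birth, X_4=4
t=4: X=4, d=3 → birth, X_5=5
t=5: X=5, d=0 → birth, X_6=6
t=6: X=6, d=2 → birth, X_7=7
t=7: X=7, d=5 → death, X_8=6
t=8: X=6, d=3 → birth, X_9=7
t=9: X=7, d=3 → birth, X_10=8
t=10: X=8, d=2 → birth, X_11=9
t=11: X=9, d=1 → birth, X_12=10
t=12: X=10, d=3 → birth, X_13=11
t=13: X=11, d=4 → birth, X_14=12
t=14: X=12, d=0 → birth, X_15=13
t=15: X=13, d=3 → birth, X_16=14


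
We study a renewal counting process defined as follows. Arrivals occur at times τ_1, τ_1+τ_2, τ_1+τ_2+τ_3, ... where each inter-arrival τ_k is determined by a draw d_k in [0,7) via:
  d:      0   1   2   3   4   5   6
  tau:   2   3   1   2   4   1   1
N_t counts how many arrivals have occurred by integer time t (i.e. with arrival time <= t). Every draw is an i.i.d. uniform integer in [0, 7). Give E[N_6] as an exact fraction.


340369/117649

Inter-arrival values over d=0..6: [2, 3, 1, 2, 4, 1, 1]
Each d has probability 1/7, so the pmf of τ is: f(1) = 3/7, f(2) = 2/7, f(3) = 1/7, f(4) = 1/7
Renewal equation for m(n) = E[N_n]: condition on τ_1 = k (if k <= n, one arrival plus a fresh copy on the remaining n−k steps): m(n) = F(n) + Σ_{k<=n} f(k)·m(n−k), where F(n) = P(τ <= n) and m(0) = 0
m(1) = F(1) = 3/7
m(2) = F(2) + f(1)·m(1) = 5/7 + 3/7·3/7 = 44/49
m(3) = F(3) + f(1)·m(2) + f(2)·m(1) = 6/7 + 3/7·44/49 + 2/7·3/7 = 468/343
m(4) = F(4) + f(1)·m(3) + f(2)·m(2) + f(3)·m(1) = 1 + 3/7·468/343 + 2/7·44/49 + 1/7·3/7 = 4568/2401
m(5) = F(5) + f(1)·m(4) + f(2)·m(3) + f(3)·m(2) + f(4)·m(1) = 1 + 3/7·4568/2401 + 2/7·468/343 + 1/7·44/49 + 1/7·3/7 = 40248/16807
m(6) = F(6) + f(1)·m(5) + f(2)·m(4) + f(3)·m(3) + f(4)·m(2) = 1 + 3/7·40248/16807 + 2/7·4568/2401 + 1/7·468/343 + 1/7·44/49 = 340369/117649
E[N_6] = m(6) = 340369/117649


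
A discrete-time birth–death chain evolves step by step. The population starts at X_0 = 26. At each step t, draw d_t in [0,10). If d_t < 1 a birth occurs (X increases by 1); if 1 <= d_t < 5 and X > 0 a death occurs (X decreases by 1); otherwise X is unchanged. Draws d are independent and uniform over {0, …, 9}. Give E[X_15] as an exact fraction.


X can drop by at most 1 per step and X_0 = 26 > T = 15, so X_t >= 26 − t >= 11 > 0 for every t <= 15: the floor at 0 (the 'and X > 0' condition) never binds. Hence X_15 = X_0 + Σ_{t<15} Y_t with i.i.d. increments Y_t = y(d_t) ∈ {+1, −1, 0}.
Outcome values over d=0..9: [1, -1, -1, -1, -1, 0, 0, 0, 0, 0]
Σy = -3, Σy² = 5, M = 10
μ = -3/10 = -3/10,  σ² = 5/10 − (-3/10)² = 41/100
E[X_15] = 26 + 15·(-3/10) = 43/2

43/2


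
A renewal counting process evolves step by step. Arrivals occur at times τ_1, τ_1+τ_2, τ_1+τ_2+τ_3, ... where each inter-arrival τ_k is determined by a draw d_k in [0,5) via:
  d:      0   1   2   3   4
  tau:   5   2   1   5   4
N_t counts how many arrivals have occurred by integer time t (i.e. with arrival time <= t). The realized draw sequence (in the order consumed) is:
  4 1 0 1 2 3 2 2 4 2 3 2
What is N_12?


3

draw d_1=4: τ_1=4, arrival time A_1=4
draw d_2=1: τ_2=2, arrival time A_2=6
draw d_3=0: τ_3=5, arrival time A_3=11
draw d_4=1: τ_4=2, arrival time A_4=13
draw d_5=2: τ_5=1, arrival time A_5=14
draw d_6=3: τ_6=5, arrival time A_6=19
draw d_7=2: τ_7=1, arrival time A_7=20
draw d_8=2: τ_8=1, arrival time A_8=21
draw d_9=4: τ_9=4, arrival time A_9=25
draw d_10=2: τ_10=1, arrival time A_10=26
draw d_11=3: τ_11=5, arrival time A_11=31
draw d_12=2: τ_12=1, arrival time A_12=32
N_t over t=0..12: 0:0 1:0 2:0 3:0 4:1 5:1 6:2 7:2 8:2 9:2 10:2 11:3 12:3


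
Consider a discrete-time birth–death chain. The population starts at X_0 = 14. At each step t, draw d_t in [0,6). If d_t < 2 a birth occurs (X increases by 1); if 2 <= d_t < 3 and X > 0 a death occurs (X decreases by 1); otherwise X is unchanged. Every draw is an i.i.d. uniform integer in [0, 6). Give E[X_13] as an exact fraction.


97/6

X can drop by at most 1 per step and X_0 = 14 > T = 13, so X_t >= 14 − t >= 1 > 0 for every t <= 13: the floor at 0 (the 'and X > 0' condition) never binds. Hence X_13 = X_0 + Σ_{t<13} Y_t with i.i.d. increments Y_t = y(d_t) ∈ {+1, −1, 0}.
Outcome values over d=0..5: [1, 1, -1, 0, 0, 0]
Σy = 1, Σy² = 3, M = 6
μ = 1/6 = 1/6,  σ² = 3/6 − (1/6)² = 17/36
E[X_13] = 14 + 13·(1/6) = 97/6


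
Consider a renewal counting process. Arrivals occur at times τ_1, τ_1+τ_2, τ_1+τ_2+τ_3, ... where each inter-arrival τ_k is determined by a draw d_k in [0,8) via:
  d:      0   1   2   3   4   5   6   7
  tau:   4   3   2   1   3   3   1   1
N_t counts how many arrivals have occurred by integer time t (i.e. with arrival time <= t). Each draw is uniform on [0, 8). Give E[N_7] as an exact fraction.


6203427/2097152

Inter-arrival values over d=0..7: [4, 3, 2, 1, 3, 3, 1, 1]
Each d has probability 1/8, so the pmf of τ is: f(1) = 3/8, f(2) = 1/8, f(3) = 3/8, f(4) = 1/8
Renewal equation for m(n) = E[N_n]: condition on τ_1 = k (if k <= n, one arrival plus a fresh copy on the remaining n−k steps): m(n) = F(n) + Σ_{k<=n} f(k)·m(n−k), where F(n) = P(τ <= n) and m(0) = 0
m(1) = F(1) = 3/8
m(2) = F(2) + f(1)·m(1) = 1/2 + 3/8·3/8 = 41/64
m(3) = F(3) + f(1)·m(2) + f(2)·m(1) = 7/8 + 3/8·41/64 + 1/8·3/8 = 595/512
m(4) = F(4) + f(1)·m(3) + f(2)·m(2) + f(3)·m(1) = 1 + 3/8·595/512 + 1/8·41/64 + 3/8·3/8 = 6785/4096
m(5) = F(5) + f(1)·m(4) + f(2)·m(3) + f(3)·m(2) + f(4)·m(1) = 1 + 3/8·6785/4096 + 1/8·595/512 + 3/8·41/64 + 1/8·3/8 = 67291/32768
m(6) = F(6) + f(1)·m(5) + f(2)·m(4) + f(3)·m(3) + f(4)·m(2) = 1 + 3/8·67291/32768 + 1/8·6785/4096 + 3/8·595/512 + 1/8·41/64 = 653529/262144
m(7) = F(7) + f(1)·m(6) + f(2)·m(5) + f(3)·m(4) + f(4)·m(3) = 1 + 3/8·653529/262144 + 1/8·67291/32768 + 3/8·6785/4096 + 1/8·595/512 = 6203427/2097152
E[N_7] = m(7) = 6203427/2097152


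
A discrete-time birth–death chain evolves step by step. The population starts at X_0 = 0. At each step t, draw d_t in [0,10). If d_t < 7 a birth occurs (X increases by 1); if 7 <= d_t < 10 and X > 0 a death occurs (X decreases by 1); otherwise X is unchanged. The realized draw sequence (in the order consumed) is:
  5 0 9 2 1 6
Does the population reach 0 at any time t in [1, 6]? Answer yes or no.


no

t=0: X=0, d=5 → birth, X_1=1
t=1: X=1, d=0 → birth, X_2=2
t=2: X=2, d=9 → death, X_3=1
t=3: X=1, d=2 → birth, X_4=2
t=4: X=2, d=1 → birth, X_5=3
t=5: X=3, d=6 → birth, X_6=4


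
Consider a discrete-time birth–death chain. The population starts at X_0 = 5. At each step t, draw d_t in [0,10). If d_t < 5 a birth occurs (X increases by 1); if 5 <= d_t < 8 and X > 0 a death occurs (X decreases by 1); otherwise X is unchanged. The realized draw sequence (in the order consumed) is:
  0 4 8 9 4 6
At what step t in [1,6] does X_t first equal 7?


2

t=0: X=5, d=0 → birth, X_1=6
t=1: X=6, d=4 → birth, X_2=7
t=2: X=7, d=8 → hold, X_3=7
t=3: X=7, d=9 → hold, X_4=7
t=4: X=7, d=4 → birth, X_5=8
t=5: X=8, d=6 → death, X_6=7


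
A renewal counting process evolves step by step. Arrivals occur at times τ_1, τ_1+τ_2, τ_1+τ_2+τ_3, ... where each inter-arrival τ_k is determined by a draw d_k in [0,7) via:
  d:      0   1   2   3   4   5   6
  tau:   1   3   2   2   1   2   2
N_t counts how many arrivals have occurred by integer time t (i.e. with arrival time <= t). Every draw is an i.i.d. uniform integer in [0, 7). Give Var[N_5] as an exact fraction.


Inter-arrival values over d=0..6: [1, 3, 2, 2, 1, 2, 2]
Each d has probability 1/7, so the pmf of τ is: f(1) = 2/7, f(2) = 4/7, f(3) = 1/7
Let p_n(j) = P(N_n = j), with p_0 = [1]. Condition on τ_1: p_n(0) = P(τ > n), and for j >= 1, p_n(j) = Σ_{k<=n} f(k)·p_{n−k}(j−1)
p_1 = [5/7, 2/7]  (j = 0..1)
p_2 = [1/7, 38/49, 4/49]  (j = 0..2)
p_3 = [0, 29/49, 132/343, 8/343]  (j = 0..3)
p_4 = [0, 9/49, 32/49, 376/2401, 16/2401]  (j = 0..4)
p_5 = [0, 1/49, 172/343, 1004/2401, 976/16807, 32/16807]  (j = 0..5)
E[N_5] = Σ j·p_5(j) = 42347/16807;  E[N_5²] = Σ j²·p_5(j) = 113723/16807
Var[N_5] = 113723/16807 − (42347/16807)² = 118074052/282475249

118074052/282475249


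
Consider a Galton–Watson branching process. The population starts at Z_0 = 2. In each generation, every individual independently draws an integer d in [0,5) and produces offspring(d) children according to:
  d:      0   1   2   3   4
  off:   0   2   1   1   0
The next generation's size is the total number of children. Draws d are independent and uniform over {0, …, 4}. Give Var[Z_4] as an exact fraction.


661248/390625

Outcome values over d=0..4: [0, 2, 1, 1, 0]
Σy = 4, Σy² = 6, M = 5
μ = 4/5 = 4/5,  σ² = 6/5 − (4/5)² = 14/25
V_0 = 0, E_0 = 2
V_1 = 14/25·E_0 + (4/5)²·V_0 = 28/25;  E_1 = 8/5
V_2 = 14/25·E_1 + (4/5)²·V_1 = 1008/625;  E_2 = 32/25
V_3 = 14/25·E_2 + (4/5)²·V_2 = 27328/15625;  E_3 = 128/125
V_4 = 14/25·E_3 + (4/5)²·V_3 = 661248/390625;  E_4 = 512/625


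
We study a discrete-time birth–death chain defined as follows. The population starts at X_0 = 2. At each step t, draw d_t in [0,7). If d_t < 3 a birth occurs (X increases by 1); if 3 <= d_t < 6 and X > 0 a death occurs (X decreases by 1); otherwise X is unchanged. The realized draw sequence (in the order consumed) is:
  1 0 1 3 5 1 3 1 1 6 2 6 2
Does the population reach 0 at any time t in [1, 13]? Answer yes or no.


t=0: X=2, d=1 → birth, X_1=3
t=1: X=3, d=0 → birth, X_2=4
t=2: X=4, d=1 → birth, X_3=5
t=3: X=5, d=3 → death, X_4=4
t=4: X=4, d=5 → death, X_5=3
t=5: X=3, d=1 → birth, X_6=4
t=6: X=4, d=3 → death, X_7=3
t=7: X=3, d=1 → birth, X_8=4
t=8: X=4, d=1 → birth, X_9=5
t=9: X=5, d=6 → hold, X_10=5
t=10: X=5, d=2 → birth, X_11=6
t=11: X=6, d=6 → hold, X_12=6
t=12: X=6, d=2 → birth, X_13=7

no


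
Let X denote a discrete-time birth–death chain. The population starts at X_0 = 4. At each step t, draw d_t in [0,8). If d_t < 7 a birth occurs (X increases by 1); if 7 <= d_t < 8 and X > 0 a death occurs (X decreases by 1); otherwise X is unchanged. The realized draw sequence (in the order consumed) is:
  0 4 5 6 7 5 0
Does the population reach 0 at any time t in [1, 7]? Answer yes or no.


t=0: X=4, d=0 → birth, X_1=5
t=1: X=5, d=4 → birth, X_2=6
t=2: X=6, d=5 → birth, X_3=7
t=3: X=7, d=6 → birth, X_4=8
t=4: X=8, d=7 → death, X_5=7
t=5: X=7, d=5 → birth, X_6=8
t=6: X=8, d=0 → birth, X_7=9

no


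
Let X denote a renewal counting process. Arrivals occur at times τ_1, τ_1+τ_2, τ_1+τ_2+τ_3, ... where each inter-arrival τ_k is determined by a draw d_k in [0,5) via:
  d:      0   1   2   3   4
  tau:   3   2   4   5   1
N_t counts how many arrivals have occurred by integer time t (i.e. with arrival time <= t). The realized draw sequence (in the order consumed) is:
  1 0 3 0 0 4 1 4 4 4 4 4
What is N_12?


3

draw d_1=1: τ_1=2, arrival time A_1=2
draw d_2=0: τ_2=3, arrival time A_2=5
draw d_3=3: τ_3=5, arrival time A_3=10
draw d_4=0: τ_4=3, arrival time A_4=13
draw d_5=0: τ_5=3, arrival time A_5=16
draw d_6=4: τ_6=1, arrival time A_6=17
draw d_7=1: τ_7=2, arrival time A_7=19
draw d_8=4: τ_8=1, arrival time A_8=20
draw d_9=4: τ_9=1, arrival time A_9=21
draw d_10=4: τ_10=1, arrival time A_10=22
draw d_11=4: τ_11=1, arrival time A_11=23
draw d_12=4: τ_12=1, arrival time A_12=24
N_t over t=0..12: 0:0 1:0 2:1 3:1 4:1 5:2 6:2 7:2 8:2 9:2 10:3 11:3 12:3


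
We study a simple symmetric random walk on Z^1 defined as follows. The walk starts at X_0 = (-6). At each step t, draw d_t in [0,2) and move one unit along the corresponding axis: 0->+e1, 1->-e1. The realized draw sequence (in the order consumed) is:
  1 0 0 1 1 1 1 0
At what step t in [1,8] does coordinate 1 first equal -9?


t=0: X=(-6), d=1 → -e1, X_1=(-7)
t=1: X=(-7), d=0 → +e1, X_2=(-6)
t=2: X=(-6), d=0 → +e1, X_3=(-5)
t=3: X=(-5), d=1 → -e1, X_4=(-6)
t=4: X=(-6), d=1 → -e1, X_5=(-7)
t=5: X=(-7), d=1 → -e1, X_6=(-8)
t=6: X=(-8), d=1 → -e1, X_7=(-9)
t=7: X=(-9), d=0 → +e1, X_8=(-8)

7


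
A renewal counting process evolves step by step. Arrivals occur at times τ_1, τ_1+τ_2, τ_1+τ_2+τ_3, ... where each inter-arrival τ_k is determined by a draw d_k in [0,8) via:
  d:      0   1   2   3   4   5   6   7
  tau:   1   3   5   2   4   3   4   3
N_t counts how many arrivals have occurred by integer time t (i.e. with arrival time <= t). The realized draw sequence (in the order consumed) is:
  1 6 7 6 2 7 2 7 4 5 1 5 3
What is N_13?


3

draw d_1=1: τ_1=3, arrival time A_1=3
draw d_2=6: τ_2=4, arrival time A_2=7
draw d_3=7: τ_3=3, arrival time A_3=10
draw d_4=6: τ_4=4, arrival time A_4=14
draw d_5=2: τ_5=5, arrival time A_5=19
draw d_6=7: τ_6=3, arrival time A_6=22
draw d_7=2: τ_7=5, arrival time A_7=27
draw d_8=7: τ_8=3, arrival time A_8=30
draw d_9=4: τ_9=4, arrival time A_9=34
draw d_10=5: τ_10=3, arrival time A_10=37
draw d_11=1: τ_11=3, arrival time A_11=40
draw d_12=5: τ_12=3, arrival time A_12=43
draw d_13=3: τ_13=2, arrival time A_13=45
N_t over t=0..13: 0:0 1:0 2:0 3:1 4:1 5:1 6:1 7:2 8:2 9:2 10:3 11:3 12:3 13:3


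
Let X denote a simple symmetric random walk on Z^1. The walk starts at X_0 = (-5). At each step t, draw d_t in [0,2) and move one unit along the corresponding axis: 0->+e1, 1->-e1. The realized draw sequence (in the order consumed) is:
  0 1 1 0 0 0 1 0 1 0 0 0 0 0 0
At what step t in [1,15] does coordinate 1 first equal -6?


3

t=0: X=(-5), d=0 → +e1, X_1=(-4)
t=1: X=(-4), d=1 → -e1, X_2=(-5)
t=2: X=(-5), d=1 → -e1, X_3=(-6)
t=3: X=(-6), d=0 → +e1, X_4=(-5)
t=4: X=(-5), d=0 → +e1, X_5=(-4)
t=5: X=(-4), d=0 → +e1, X_6=(-3)
t=6: X=(-3), d=1 → -e1, X_7=(-4)
t=7: X=(-4), d=0 → +e1, X_8=(-3)
t=8: X=(-3), d=1 → -e1, X_9=(-4)
t=9: X=(-4), d=0 → +e1, X_10=(-3)
t=10: X=(-3), d=0 → +e1, X_11=(-2)
t=11: X=(-2), d=0 → +e1, X_12=(-1)
t=12: X=(-1), d=0 → +e1, X_13=(0)
t=13: X=(0), d=0 → +e1, X_14=(1)
t=14: X=(1), d=0 → +e1, X_15=(2)


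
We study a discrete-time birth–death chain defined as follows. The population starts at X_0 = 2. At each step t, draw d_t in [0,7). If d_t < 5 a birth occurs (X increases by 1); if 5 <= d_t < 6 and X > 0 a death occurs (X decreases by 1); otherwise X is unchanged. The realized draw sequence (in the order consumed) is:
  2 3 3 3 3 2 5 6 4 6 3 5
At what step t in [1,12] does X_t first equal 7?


5

t=0: X=2, d=2 → birth, X_1=3
t=1: X=3, d=3 → birth, X_2=4
t=2: X=4, d=3 → birth, X_3=5
t=3: X=5, d=3 → birth, X_4=6
t=4: X=6, d=3 → birth, X_5=7
t=5: X=7, d=2 → birth, X_6=8
t=6: X=8, d=5 → death, X_7=7
t=7: X=7, d=6 → hold, X_8=7
t=8: X=7, d=4 → birth, X_9=8
t=9: X=8, d=6 → hold, X_10=8
t=10: X=8, d=3 → birth, X_11=9
t=11: X=9, d=5 → death, X_12=8


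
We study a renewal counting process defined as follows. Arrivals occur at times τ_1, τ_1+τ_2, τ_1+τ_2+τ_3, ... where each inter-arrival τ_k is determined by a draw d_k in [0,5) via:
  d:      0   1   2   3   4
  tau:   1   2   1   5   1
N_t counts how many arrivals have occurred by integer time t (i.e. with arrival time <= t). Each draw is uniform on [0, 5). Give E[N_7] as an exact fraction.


277947/78125

Inter-arrival values over d=0..4: [1, 2, 1, 5, 1]
Each d has probability 1/5, so the pmf of τ is: f(1) = 3/5, f(2) = 1/5, f(5) = 1/5
Renewal equation for m(n) = E[N_n]: condition on τ_1 = k (if k <= n, one arrival plus a fresh copy on the remaining n−k steps): m(n) = F(n) + Σ_{k<=n} f(k)·m(n−k), where F(n) = P(τ <= n) and m(0) = 0
m(1) = F(1) = 3/5
m(2) = F(2) + f(1)·m(1) = 4/5 + 3/5·3/5 = 29/25
m(3) = F(3) + f(1)·m(2) + f(2)·m(1) = 4/5 + 3/5·29/25 + 1/5·3/5 = 202/125
m(4) = F(4) + f(1)·m(3) + f(2)·m(2) = 4/5 + 3/5·202/125 + 1/5·29/25 = 1251/625
m(5) = F(5) + f(1)·m(4) + f(2)·m(3) = 1 + 3/5·1251/625 + 1/5·202/125 = 7888/3125
m(6) = F(6) + f(1)·m(5) + f(2)·m(4) + f(5)·m(1) = 1 + 3/5·7888/3125 + 1/5·1251/625 + 1/5·3/5 = 47419/15625
m(7) = F(7) + f(1)·m(6) + f(2)·m(5) + f(5)·m(2) = 1 + 3/5·47419/15625 + 1/5·7888/3125 + 1/5·29/25 = 277947/78125
E[N_7] = m(7) = 277947/78125


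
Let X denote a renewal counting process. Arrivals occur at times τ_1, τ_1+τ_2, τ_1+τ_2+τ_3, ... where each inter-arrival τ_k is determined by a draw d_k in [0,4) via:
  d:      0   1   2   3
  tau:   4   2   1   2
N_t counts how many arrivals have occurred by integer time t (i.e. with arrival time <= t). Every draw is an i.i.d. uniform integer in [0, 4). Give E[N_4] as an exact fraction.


429/256

Inter-arrival values over d=0..3: [4, 2, 1, 2]
Each d has probability 1/4, so the pmf of τ is: f(1) = 1/4, f(2) = 1/2, f(4) = 1/4
Renewal equation for m(n) = E[N_n]: condition on τ_1 = k (if k <= n, one arrival plus a fresh copy on the remaining n−k steps): m(n) = F(n) + Σ_{k<=n} f(k)·m(n−k), where F(n) = P(τ <= n) and m(0) = 0
m(1) = F(1) = 1/4
m(2) = F(2) + f(1)·m(1) = 3/4 + 1/4·1/4 = 13/16
m(3) = F(3) + f(1)·m(2) + f(2)·m(1) = 3/4 + 1/4·13/16 + 1/2·1/4 = 69/64
m(4) = F(4) + f(1)·m(3) + f(2)·m(2) = 1 + 1/4·69/64 + 1/2·13/16 = 429/256
E[N_4] = m(4) = 429/256


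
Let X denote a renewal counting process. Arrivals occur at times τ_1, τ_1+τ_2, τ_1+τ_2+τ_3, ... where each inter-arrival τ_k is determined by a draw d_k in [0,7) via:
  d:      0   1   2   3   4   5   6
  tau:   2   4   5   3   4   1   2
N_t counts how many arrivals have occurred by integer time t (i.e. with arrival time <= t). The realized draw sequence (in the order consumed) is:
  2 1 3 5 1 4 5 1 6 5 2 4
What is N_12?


draw d_1=2: τ_1=5, arrival time A_1=5
draw d_2=1: τ_2=4, arrival time A_2=9
draw d_3=3: τ_3=3, arrival time A_3=12
draw d_4=5: τ_4=1, arrival time A_4=13
draw d_5=1: τ_5=4, arrival time A_5=17
draw d_6=4: τ_6=4, arrival time A_6=21
draw d_7=5: τ_7=1, arrival time A_7=22
draw d_8=1: τ_8=4, arrival time A_8=26
draw d_9=6: τ_9=2, arrival time A_9=28
draw d_10=5: τ_10=1, arrival time A_10=29
draw d_11=2: τ_11=5, arrival time A_11=34
draw d_12=4: τ_12=4, arrival time A_12=38
N_t over t=0..12: 0:0 1:0 2:0 3:0 4:0 5:1 6:1 7:1 8:1 9:2 10:2 11:2 12:3

3


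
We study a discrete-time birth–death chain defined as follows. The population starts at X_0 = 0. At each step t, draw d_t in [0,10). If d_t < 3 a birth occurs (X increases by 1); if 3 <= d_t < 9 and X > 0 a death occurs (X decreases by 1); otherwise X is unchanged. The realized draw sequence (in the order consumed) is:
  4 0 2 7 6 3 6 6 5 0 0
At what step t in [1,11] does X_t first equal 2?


3

t=0: X=0, d=4 → hold, X_1=0
t=1: X=0, d=0 → birth, X_2=1
t=2: X=1, d=2 → birth, X_3=2
t=3: X=2, d=7 → death, X_4=1
t=4: X=1, d=6 → death, X_5=0
t=5: X=0, d=3 → hold, X_6=0
t=6: X=0, d=6 → hold, X_7=0
t=7: X=0, d=6 → hold, X_8=0
t=8: X=0, d=5 → hold, X_9=0
t=9: X=0, d=0 → birth, X_10=1
t=10: X=1, d=0 → birth, X_11=2


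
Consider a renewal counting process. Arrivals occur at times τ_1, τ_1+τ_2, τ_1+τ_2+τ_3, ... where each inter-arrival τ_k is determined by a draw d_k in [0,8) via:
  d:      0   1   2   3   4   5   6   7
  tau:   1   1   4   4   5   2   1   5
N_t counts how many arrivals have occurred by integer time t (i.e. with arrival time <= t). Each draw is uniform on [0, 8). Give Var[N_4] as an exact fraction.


15092735/16777216

Inter-arrival values over d=0..7: [1, 1, 4, 4, 5, 2, 1, 5]
Each d has probability 1/8, so the pmf of τ is: f(1) = 3/8, f(2) = 1/8, f(4) = 1/4, f(5) = 1/4
Let p_n(j) = P(N_n = j), with p_0 = [1]. Condition on τ_1: p_n(0) = P(τ > n), and for j >= 1, p_n(j) = Σ_{k<=n} f(k)·p_{n−k}(j−1)
p_1 = [5/8, 3/8]  (j = 0..1)
p_2 = [1/2, 23/64, 9/64]  (j = 0..2)
p_3 = [1/2, 17/64, 93/512, 27/512]  (j = 0..3)
p_4 = [1/4, 1/2, 37/256, 351/4096, 81/4096]  (j = 0..4)
E[N_4] = Σ j·p_4(j) = 4609/4096;  E[N_4²] = Σ j²·p_4(j) = 8871/4096
Var[N_4] = 8871/4096 − (4609/4096)² = 15092735/16777216


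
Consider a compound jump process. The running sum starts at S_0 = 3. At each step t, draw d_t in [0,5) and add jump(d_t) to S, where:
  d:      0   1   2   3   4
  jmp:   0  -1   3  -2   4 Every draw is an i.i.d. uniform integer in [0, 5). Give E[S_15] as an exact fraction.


Outcome values over d=0..4: [0, -1, 3, -2, 4]
Σy = 4, Σy² = 30, M = 5
μ = 4/5 = 4/5,  σ² = 30/5 − (4/5)² = 134/25
E[S_15] = 3 + 15·(4/5) = 15

15


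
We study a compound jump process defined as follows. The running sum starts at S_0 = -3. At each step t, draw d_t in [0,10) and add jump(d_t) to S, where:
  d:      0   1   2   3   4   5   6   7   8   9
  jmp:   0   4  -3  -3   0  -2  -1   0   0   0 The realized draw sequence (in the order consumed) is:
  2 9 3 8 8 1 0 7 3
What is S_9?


-8

t=0: S=-3, d=2, jump=-3, S_1=-6
t=1: S=-6, d=9, jump=0, S_2=-6
t=2: S=-6, d=3, jump=-3, S_3=-9
t=3: S=-9, d=8, jump=0, S_4=-9
t=4: S=-9, d=8, jump=0, S_5=-9
t=5: S=-9, d=1, jump=4, S_6=-5
t=6: S=-5, d=0, jump=0, S_7=-5
t=7: S=-5, d=7, jump=0, S_8=-5
t=8: S=-5, d=3, jump=-3, S_9=-8


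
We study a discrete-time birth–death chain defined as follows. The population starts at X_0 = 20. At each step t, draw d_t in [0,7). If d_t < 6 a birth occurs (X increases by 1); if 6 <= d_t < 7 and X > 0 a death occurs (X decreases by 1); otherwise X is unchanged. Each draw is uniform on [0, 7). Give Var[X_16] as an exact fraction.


X can drop by at most 1 per step and X_0 = 20 > T = 16, so X_t >= 20 − t >= 4 > 0 for every t <= 16: the floor at 0 (the 'and X > 0' condition) never binds. Hence X_16 = X_0 + Σ_{t<16} Y_t with i.i.d. increments Y_t = y(d_t) ∈ {+1, −1, 0}.
Outcome values over d=0..6: [1, 1, 1, 1, 1, 1, -1]
Σy = 5, Σy² = 7, M = 7
μ = 5/7 = 5/7,  σ² = 7/7 − (5/7)² = 24/49
Independent increments: Var[X_16] = 16·σ² = 16·(24/49) = 384/49

384/49


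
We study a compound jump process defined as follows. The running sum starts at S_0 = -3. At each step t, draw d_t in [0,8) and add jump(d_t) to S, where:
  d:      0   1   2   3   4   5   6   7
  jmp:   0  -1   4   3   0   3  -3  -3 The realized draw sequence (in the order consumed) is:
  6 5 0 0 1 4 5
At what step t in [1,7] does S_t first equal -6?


1

t=0: S=-3, d=6, jump=-3, S_1=-6
t=1: S=-6, d=5, jump=3, S_2=-3
t=2: S=-3, d=0, jump=0, S_3=-3
t=3: S=-3, d=0, jump=0, S_4=-3
t=4: S=-3, d=1, jump=-1, S_5=-4
t=5: S=-4, d=4, jump=0, S_6=-4
t=6: S=-4, d=5, jump=3, S_7=-1


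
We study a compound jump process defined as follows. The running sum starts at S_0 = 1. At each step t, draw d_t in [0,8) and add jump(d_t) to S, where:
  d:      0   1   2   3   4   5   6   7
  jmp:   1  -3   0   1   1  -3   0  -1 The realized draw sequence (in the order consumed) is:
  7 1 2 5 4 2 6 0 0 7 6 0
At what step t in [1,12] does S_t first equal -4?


t=0: S=1, d=7, jump=-1, S_1=0
t=1: S=0, d=1, jump=-3, S_2=-3
t=2: S=-3, d=2, jump=0, S_3=-3
t=3: S=-3, d=5, jump=-3, S_4=-6
t=4: S=-6, d=4, jump=1, S_5=-5
t=5: S=-5, d=2, jump=0, S_6=-5
t=6: S=-5, d=6, jump=0, S_7=-5
t=7: S=-5, d=0, jump=1, S_8=-4
t=8: S=-4, d=0, jump=1, S_9=-3
t=9: S=-3, d=7, jump=-1, S_10=-4
t=10: S=-4, d=6, jump=0, S_11=-4
t=11: S=-4, d=0, jump=1, S_12=-3

8


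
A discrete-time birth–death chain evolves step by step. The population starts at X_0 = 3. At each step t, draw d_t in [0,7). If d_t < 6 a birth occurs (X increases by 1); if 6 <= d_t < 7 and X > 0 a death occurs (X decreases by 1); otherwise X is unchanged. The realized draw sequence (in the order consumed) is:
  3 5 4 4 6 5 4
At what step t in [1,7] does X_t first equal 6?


3

t=0: X=3, d=3 → birth, X_1=4
t=1: X=4, d=5 → birth, X_2=5
t=2: X=5, d=4 → birth, X_3=6
t=3: X=6, d=4 → birth, X_4=7
t=4: X=7, d=6 → death, X_5=6
t=5: X=6, d=5 → birth, X_6=7
t=6: X=7, d=4 → birth, X_7=8


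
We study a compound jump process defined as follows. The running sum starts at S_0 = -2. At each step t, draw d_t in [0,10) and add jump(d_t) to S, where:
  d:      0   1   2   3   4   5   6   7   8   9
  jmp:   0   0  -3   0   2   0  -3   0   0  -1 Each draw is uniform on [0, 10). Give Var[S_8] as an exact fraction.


Outcome values over d=0..9: [0, 0, -3, 0, 2, 0, -3, 0, 0, -1]
Σy = -5, Σy² = 23, M = 10
μ = -5/10 = -1/2,  σ² = 23/10 − (-1/2)² = 41/20
Independent increments: Var[S_8] = 8·σ² = 8·(41/20) = 82/5

82/5


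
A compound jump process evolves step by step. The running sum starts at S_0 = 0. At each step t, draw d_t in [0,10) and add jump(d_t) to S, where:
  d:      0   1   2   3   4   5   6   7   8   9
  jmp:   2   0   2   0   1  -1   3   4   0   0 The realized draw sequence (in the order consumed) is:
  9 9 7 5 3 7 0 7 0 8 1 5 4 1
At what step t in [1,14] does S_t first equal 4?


t=0: S=0, d=9, jump=0, S_1=0
t=1: S=0, d=9, jump=0, S_2=0
t=2: S=0, d=7, jump=4, S_3=4
t=3: S=4, d=5, jump=-1, S_4=3
t=4: S=3, d=3, jump=0, S_5=3
t=5: S=3, d=7, jump=4, S_6=7
t=6: S=7, d=0, jump=2, S_7=9
t=7: S=9, d=7, jump=4, S_8=13
t=8: S=13, d=0, jump=2, S_9=15
t=9: S=15, d=8, jump=0, S_10=15
t=10: S=15, d=1, jump=0, S_11=15
t=11: S=15, d=5, jump=-1, S_12=14
t=12: S=14, d=4, jump=1, S_13=15
t=13: S=15, d=1, jump=0, S_14=15

3


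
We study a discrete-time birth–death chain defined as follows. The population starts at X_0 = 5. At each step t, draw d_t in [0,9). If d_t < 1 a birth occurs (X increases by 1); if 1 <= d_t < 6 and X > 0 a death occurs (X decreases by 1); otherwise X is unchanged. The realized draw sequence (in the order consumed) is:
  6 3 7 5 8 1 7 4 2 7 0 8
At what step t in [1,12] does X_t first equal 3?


t=0: X=5, d=6 → hold, X_1=5
t=1: X=5, d=3 → death, X_2=4
t=2: X=4, d=7 → hold, X_3=4
t=3: X=4, d=5 → death, X_4=3
t=4: X=3, d=8 → hold, X_5=3
t=5: X=3, d=1 → death, X_6=2
t=6: X=2, d=7 → hold, X_7=2
t=7: X=2, d=4 → death, X_8=1
t=8: X=1, d=2 → death, X_9=0
t=9: X=0, d=7 → hold, X_10=0
t=10: X=0, d=0 → birth, X_11=1
t=11: X=1, d=8 → hold, X_12=1

4


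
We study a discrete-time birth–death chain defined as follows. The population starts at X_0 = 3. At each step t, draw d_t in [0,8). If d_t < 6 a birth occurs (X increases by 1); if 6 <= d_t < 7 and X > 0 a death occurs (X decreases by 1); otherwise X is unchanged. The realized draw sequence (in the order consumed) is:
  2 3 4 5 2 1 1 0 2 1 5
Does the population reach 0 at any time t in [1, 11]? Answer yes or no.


t=0: X=3, d=2 → birth, X_1=4
t=1: X=4, d=3 → birth, X_2=5
t=2: X=5, d=4 → birth, X_3=6
t=3: X=6, d=5 → birth, X_4=7
t=4: X=7, d=2 → birth, X_5=8
t=5: X=8, d=1 → birth, X_6=9
t=6: X=9, d=1 → birth, X_7=10
t=7: X=10, d=0 → birth, X_8=11
t=8: X=11, d=2 → birth, X_9=12
t=9: X=12, d=1 → birth, X_10=13
t=10: X=13, d=5 → birth, X_11=14

no


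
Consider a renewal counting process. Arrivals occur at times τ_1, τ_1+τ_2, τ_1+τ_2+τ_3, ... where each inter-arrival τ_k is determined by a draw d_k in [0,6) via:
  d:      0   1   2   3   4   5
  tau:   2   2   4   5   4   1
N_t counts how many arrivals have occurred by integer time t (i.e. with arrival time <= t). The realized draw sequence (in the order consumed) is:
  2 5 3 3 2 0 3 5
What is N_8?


draw d_1=2: τ_1=4, arrival time A_1=4
draw d_2=5: τ_2=1, arrival time A_2=5
draw d_3=3: τ_3=5, arrival time A_3=10
draw d_4=3: τ_4=5, arrival time A_4=15
draw d_5=2: τ_5=4, arrival time A_5=19
draw d_6=0: τ_6=2, arrival time A_6=21
draw d_7=3: τ_7=5, arrival time A_7=26
draw d_8=5: τ_8=1, arrival time A_8=27
N_t over t=0..8: 0:0 1:0 2:0 3:0 4:1 5:2 6:2 7:2 8:2

2


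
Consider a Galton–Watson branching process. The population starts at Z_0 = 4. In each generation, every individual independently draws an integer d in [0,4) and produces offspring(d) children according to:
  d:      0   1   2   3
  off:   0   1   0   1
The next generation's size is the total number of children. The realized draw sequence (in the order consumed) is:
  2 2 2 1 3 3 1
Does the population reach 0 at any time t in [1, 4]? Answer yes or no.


no

gen 0: Z_0=4, draws=[2, 2, 2, 1], offspring=[0, 0, 0, 1], Z_1=1
gen 1: Z_1=1, draws=[3], offspring=[1], Z_2=1
gen 2: Z_2=1, draws=[3], offspring=[1], Z_3=1
gen 3: Z_3=1, draws=[1], offspring=[1], Z_4=1


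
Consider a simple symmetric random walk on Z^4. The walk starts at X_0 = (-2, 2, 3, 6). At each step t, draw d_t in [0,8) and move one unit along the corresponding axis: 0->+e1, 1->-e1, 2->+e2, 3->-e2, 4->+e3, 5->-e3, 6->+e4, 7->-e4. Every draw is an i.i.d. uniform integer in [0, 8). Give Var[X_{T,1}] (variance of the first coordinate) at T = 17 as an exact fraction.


17/4

Outcome values over d=0..7: [1, -1, 0, 0, 0, 0, 0, 0]
Σy = 0, Σy² = 2, M = 8
μ = 0/8 = 0,  σ² = 2/8 − (0)² = 1/4
Independent increments: Var[X_17] = 17·σ² = 17·(1/4) = 17/4


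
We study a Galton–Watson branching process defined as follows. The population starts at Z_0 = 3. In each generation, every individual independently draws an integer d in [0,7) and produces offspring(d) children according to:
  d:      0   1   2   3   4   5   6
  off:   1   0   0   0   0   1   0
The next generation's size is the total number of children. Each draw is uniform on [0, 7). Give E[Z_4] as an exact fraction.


48/2401

Outcome values over d=0..6: [1, 0, 0, 0, 0, 1, 0]
Σy = 2, Σy² = 2, M = 7
μ = 2/7 = 2/7,  σ² = 2/7 − (2/7)² = 10/49
E[Z_0] = 3
E[Z_1] = 2/7·E[Z_0] = 6/7
E[Z_2] = 2/7·E[Z_1] = 12/49
E[Z_3] = 2/7·E[Z_2] = 24/343
E[Z_4] = 2/7·E[Z_3] = 48/2401


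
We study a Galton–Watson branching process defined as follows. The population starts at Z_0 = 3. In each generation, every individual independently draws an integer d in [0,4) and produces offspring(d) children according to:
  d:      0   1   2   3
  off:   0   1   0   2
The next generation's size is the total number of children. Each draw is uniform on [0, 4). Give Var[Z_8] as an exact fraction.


Outcome values over d=0..3: [0, 1, 0, 2]
Σy = 3, Σy² = 5, M = 4
μ = 3/4 = 3/4,  σ² = 5/4 − (3/4)² = 11/16
V_0 = 0, E_0 = 3
V_1 = 11/16·E_0 + (3/4)²·V_0 = 33/16;  E_1 = 9/4
V_2 = 11/16·E_1 + (3/4)²·V_1 = 693/256;  E_2 = 27/16
V_3 = 11/16·E_2 + (3/4)²·V_2 = 10989/4096;  E_3 = 81/64
V_4 = 11/16·E_3 + (3/4)²·V_3 = 155925/65536;  E_4 = 243/256
V_5 = 11/16·E_4 + (3/4)²·V_4 = 2087613/1048576;  E_5 = 729/1024
V_6 = 11/16·E_5 + (3/4)²·V_5 = 26999973/16777216;  E_6 = 2187/4096
V_7 = 11/16·E_6 + (3/4)²·V_6 = 341537229/268435456;  E_7 = 6561/16384
V_8 = 11/16·E_7 + (3/4)²·V_7 = 4256284725/4294967296;  E_8 = 19683/65536

4256284725/4294967296


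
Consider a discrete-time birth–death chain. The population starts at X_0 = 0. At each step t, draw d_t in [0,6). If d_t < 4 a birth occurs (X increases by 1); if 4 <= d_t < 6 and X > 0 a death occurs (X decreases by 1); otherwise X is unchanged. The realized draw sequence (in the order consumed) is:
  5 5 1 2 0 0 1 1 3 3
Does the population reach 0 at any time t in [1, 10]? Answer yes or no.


yes

t=0: X=0, d=5 → hold, X_1=0
t=1: X=0, d=5 → hold, X_2=0
t=2: X=0, d=1 → birth, X_3=1
t=3: X=1, d=2 → birth, X_4=2
t=4: X=2, d=0 → birth, X_5=3
t=5: X=3, d=0 → birth, X_6=4
t=6: X=4, d=1 → birth, X_7=5
t=7: X=5, d=1 → birth, X_8=6
t=8: X=6, d=3 → birth, X_9=7
t=9: X=7, d=3 → birth, X_10=8


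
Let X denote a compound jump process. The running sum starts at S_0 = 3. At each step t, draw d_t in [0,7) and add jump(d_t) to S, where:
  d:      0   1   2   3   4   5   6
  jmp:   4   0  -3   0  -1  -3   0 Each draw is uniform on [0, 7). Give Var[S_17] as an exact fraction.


Outcome values over d=0..6: [4, 0, -3, 0, -1, -3, 0]
Σy = -3, Σy² = 35, M = 7
μ = -3/7 = -3/7,  σ² = 35/7 − (-3/7)² = 236/49
Independent increments: Var[S_17] = 17·σ² = 17·(236/49) = 4012/49

4012/49


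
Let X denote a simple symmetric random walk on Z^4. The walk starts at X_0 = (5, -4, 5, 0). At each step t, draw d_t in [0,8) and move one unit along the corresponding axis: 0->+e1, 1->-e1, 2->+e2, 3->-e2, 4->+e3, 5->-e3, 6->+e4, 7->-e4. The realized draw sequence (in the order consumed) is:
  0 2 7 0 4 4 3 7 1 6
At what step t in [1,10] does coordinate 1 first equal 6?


t=0: X=(5, -4, 5, 0), d=0 → +e1, X_1=(6, -4, 5, 0)
t=1: X=(6, -4, 5, 0), d=2 → +e2, X_2=(6, -3, 5, 0)
t=2: X=(6, -3, 5, 0), d=7 → -e4, X_3=(6, -3, 5, -1)
t=3: X=(6, -3, 5, -1), d=0 → +e1, X_4=(7, -3, 5, -1)
t=4: X=(7, -3, 5, -1), d=4 → +e3, X_5=(7, -3, 6, -1)
t=5: X=(7, -3, 6, -1), d=4 → +e3, X_6=(7, -3, 7, -1)
t=6: X=(7, -3, 7, -1), d=3 → -e2, X_7=(7, -4, 7, -1)
t=7: X=(7, -4, 7, -1), d=7 → -e4, X_8=(7, -4, 7, -2)
t=8: X=(7, -4, 7, -2), d=1 → -e1, X_9=(6, -4, 7, -2)
t=9: X=(6, -4, 7, -2), d=6 → +e4, X_10=(6, -4, 7, -1)

1


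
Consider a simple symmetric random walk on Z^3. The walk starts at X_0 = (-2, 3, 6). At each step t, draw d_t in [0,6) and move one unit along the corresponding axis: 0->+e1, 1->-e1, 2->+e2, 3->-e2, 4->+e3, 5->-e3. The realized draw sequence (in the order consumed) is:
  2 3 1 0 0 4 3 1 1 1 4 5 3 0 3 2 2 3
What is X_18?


t=0: X=(-2, 3, 6), d=2 → +e2, X_1=(-2, 4, 6)
t=1: X=(-2, 4, 6), d=3 → -e2, X_2=(-2, 3, 6)
t=2: X=(-2, 3, 6), d=1 → -e1, X_3=(-3, 3, 6)
t=3: X=(-3, 3, 6), d=0 → +e1, X_4=(-2, 3, 6)
t=4: X=(-2, 3, 6), d=0 → +e1, X_5=(-1, 3, 6)
t=5: X=(-1, 3, 6), d=4 → +e3, X_6=(-1, 3, 7)
t=6: X=(-1, 3, 7), d=3 → -e2, X_7=(-1, 2, 7)
t=7: X=(-1, 2, 7), d=1 → -e1, X_8=(-2, 2, 7)
t=8: X=(-2, 2, 7), d=1 → -e1, X_9=(-3, 2, 7)
t=9: X=(-3, 2, 7), d=1 → -e1, X_10=(-4, 2, 7)
t=10: X=(-4, 2, 7), d=4 → +e3, X_11=(-4, 2, 8)
t=11: X=(-4, 2, 8), d=5 → -e3, X_12=(-4, 2, 7)
t=12: X=(-4, 2, 7), d=3 → -e2, X_13=(-4, 1, 7)
t=13: X=(-4, 1, 7), d=0 → +e1, X_14=(-3, 1, 7)
t=14: X=(-3, 1, 7), d=3 → -e2, X_15=(-3, 0, 7)
t=15: X=(-3, 0, 7), d=2 → +e2, X_16=(-3, 1, 7)
t=16: X=(-3, 1, 7), d=2 → +e2, X_17=(-3, 2, 7)
t=17: X=(-3, 2, 7), d=3 → -e2, X_18=(-3, 1, 7)

(-3, 1, 7)


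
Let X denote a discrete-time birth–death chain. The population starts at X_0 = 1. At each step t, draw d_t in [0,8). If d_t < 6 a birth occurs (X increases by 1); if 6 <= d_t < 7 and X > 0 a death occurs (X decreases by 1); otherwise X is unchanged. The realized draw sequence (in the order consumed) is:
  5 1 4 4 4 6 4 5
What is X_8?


7

t=0: X=1, d=5 → birth, X_1=2
t=1: X=2, d=1 → birth, X_2=3
t=2: X=3, d=4 → birth, X_3=4
t=3: X=4, d=4 → birth, X_4=5
t=4: X=5, d=4 → birth, X_5=6
t=5: X=6, d=6 → death, X_6=5
t=6: X=5, d=4 → birth, X_7=6
t=7: X=6, d=5 → birth, X_8=7


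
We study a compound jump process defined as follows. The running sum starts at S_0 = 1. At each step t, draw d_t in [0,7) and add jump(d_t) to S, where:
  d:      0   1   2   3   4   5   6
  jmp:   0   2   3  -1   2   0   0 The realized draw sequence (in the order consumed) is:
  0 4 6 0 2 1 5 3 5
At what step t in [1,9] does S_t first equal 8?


t=0: S=1, d=0, jump=0, S_1=1
t=1: S=1, d=4, jump=2, S_2=3
t=2: S=3, d=6, jump=0, S_3=3
t=3: S=3, d=0, jump=0, S_4=3
t=4: S=3, d=2, jump=3, S_5=6
t=5: S=6, d=1, jump=2, S_6=8
t=6: S=8, d=5, jump=0, S_7=8
t=7: S=8, d=3, jump=-1, S_8=7
t=8: S=7, d=5, jump=0, S_9=7

6


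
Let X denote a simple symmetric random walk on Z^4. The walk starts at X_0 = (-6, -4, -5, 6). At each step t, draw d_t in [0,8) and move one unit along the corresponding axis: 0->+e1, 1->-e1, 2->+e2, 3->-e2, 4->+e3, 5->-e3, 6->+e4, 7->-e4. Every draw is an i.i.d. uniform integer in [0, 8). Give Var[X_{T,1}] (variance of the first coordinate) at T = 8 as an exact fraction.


2

Outcome values over d=0..7: [1, -1, 0, 0, 0, 0, 0, 0]
Σy = 0, Σy² = 2, M = 8
μ = 0/8 = 0,  σ² = 2/8 − (0)² = 1/4
Independent increments: Var[X_8] = 8·σ² = 8·(1/4) = 2


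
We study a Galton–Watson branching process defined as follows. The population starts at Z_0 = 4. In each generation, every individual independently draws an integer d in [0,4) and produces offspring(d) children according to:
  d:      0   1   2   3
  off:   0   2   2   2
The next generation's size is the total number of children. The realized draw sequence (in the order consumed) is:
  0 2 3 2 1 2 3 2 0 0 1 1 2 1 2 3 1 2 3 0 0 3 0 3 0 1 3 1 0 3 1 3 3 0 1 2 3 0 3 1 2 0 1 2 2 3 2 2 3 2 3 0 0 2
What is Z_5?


32

gen 0: Z_0=4, draws=[0, 2, 3, 2], offspring=[0, 2, 2, 2], Z_1=6
gen 1: Z_1=6, draws=[1, 2, 3, 2, 0, 0], offspring=[2, 2, 2, 2, 0, 0], Z_2=8
gen 2: Z_2=8, draws=[1, 1, 2, 1, 2, 3, 1, 2], offspring=[2, 2, 2, 2, 2, 2, 2, 2], Z_3=16
gen 3: Z_3=16, draws=[3, 0, 0, 3, 0, 3, 0, 1, 3, 1, 0, 3, 1, 3, 3, 0], offspring=[2, 0, 0, 2, 0, 2, 0, 2, 2, 2, 0, 2, 2, 2, 2, 0], Z_4=20
gen 4: Z_4=20, draws=[1, 2, 3, 0, 3, 1, 2, 0, 1, 2, 2, 3, 2, 2, 3, 2, 3, 0, 0, 2], offspring=[2, 2, 2, 0, 2, 2, 2, 0, 2, 2, 2, 2, 2, 2, 2, 2, 2, 0, 0, 2], Z_5=32
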